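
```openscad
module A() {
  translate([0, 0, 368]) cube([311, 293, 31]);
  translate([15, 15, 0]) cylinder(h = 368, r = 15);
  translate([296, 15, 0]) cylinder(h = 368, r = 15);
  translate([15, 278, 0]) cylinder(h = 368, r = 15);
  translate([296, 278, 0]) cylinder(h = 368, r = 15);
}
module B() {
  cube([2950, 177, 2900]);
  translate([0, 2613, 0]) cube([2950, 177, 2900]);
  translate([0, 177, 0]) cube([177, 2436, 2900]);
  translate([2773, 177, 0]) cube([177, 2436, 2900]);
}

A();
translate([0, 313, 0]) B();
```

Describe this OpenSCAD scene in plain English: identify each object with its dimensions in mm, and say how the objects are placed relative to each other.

A is a four-legged stool. The seat is a 311×293×31 mm slab whose top surface is at z = 399 mm; four round legs, each 30 mm in diameter, run from the floor (z = 0) to the underside of the seat, each leg's axis is inset half a diameter from the nearest pair of seat edges (so the leg's bounding box is flush with the corner).

B is the wall frame of a small rectangular building: four walls, each 2900 mm tall and 177 mm thick, enclosing a footprint 2950 mm (x) by 2790 mm (y) outside-to-outside, with no floor or roof. The front and back walls (the −y and +y sides) span the full width; the two side walls fit between them.

The house frame is on the floor beside the stool on its +y side.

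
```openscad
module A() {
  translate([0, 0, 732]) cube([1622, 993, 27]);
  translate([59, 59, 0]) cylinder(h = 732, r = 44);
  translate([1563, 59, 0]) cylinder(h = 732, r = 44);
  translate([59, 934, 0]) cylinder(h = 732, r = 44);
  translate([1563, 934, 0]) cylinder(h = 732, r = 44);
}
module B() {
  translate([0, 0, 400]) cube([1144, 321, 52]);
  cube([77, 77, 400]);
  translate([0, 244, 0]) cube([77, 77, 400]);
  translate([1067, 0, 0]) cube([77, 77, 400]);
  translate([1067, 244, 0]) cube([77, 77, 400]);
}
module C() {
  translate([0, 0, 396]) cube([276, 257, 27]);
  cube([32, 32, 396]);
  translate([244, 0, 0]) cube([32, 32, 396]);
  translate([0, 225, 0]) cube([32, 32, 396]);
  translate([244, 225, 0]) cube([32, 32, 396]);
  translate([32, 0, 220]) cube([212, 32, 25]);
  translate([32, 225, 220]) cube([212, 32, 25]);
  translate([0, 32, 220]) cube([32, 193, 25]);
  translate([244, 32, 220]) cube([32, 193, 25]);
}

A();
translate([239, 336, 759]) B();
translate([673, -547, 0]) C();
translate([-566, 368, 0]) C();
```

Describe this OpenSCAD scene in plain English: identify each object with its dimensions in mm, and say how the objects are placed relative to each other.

A is a table: top 1622 mm (x) × 993 mm (y), 27 mm thick, upper face at z = 759 mm, on four round legs of 88 mm diameter, each leg's bounding box inset 15 mm from the nearest pair of top edges, running from z = 0 to the bottom of the top.

B is a bench: a 1144×321 mm seat slab, 52 mm thick, top at z = 452 mm, on four 77×77 mm square legs flush with the seat corners and standing on z = 0.

C is a four-legged stool. The seat is 276×257 mm, 27 mm thick, top at z = 423 mm. It stands on four square legs, each 32×32 mm in cross-section, from z = 0 to the seat underside, each flush with a corner of the seat. Four stretchers, 32 mm wide and 25 mm tall, connect adjacent legs with their undersides at z = 220 mm, each running between the inner faces of the legs it joins and aligned with the legs' outer faces on the other axis.

The bench is on top of the table, centred. Two stools sit around the table at the −y, −x sides.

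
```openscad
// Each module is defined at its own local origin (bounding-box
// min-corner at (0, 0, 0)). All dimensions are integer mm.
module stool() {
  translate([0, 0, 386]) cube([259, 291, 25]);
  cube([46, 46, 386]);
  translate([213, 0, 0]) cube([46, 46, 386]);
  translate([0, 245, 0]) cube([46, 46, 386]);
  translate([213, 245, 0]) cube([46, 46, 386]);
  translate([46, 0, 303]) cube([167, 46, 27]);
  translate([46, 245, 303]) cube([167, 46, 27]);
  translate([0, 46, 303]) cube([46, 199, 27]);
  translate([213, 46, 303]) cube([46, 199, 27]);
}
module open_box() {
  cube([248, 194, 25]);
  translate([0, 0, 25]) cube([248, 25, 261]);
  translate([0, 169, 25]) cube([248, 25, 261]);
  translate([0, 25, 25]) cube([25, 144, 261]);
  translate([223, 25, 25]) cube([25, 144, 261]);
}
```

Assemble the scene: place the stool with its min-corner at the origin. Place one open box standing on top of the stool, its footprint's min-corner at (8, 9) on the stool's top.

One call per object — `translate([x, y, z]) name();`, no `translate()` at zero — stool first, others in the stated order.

stool();
translate([8, 9, 411]) open_box();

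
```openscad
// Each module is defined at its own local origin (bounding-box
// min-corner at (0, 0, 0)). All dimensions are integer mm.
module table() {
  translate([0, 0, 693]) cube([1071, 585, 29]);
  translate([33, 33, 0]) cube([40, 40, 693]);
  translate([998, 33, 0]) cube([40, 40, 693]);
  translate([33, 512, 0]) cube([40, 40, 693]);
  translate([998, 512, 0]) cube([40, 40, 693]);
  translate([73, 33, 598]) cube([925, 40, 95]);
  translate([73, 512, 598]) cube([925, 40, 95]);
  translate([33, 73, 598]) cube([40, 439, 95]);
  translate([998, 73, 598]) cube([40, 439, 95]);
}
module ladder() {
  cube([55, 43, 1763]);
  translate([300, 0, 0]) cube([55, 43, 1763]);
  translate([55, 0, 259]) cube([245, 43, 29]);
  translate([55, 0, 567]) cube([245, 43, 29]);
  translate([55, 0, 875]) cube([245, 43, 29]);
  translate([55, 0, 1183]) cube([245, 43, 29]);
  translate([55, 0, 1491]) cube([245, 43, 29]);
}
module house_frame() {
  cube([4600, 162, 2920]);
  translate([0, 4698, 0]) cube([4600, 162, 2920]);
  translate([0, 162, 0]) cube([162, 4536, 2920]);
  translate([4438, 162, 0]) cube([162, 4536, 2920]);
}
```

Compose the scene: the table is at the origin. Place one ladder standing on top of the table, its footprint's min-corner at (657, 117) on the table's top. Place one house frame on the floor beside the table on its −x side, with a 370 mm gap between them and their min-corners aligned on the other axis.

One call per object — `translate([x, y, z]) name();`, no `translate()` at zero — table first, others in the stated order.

table();
translate([657, 117, 722]) ladder();
translate([-4970, 0, 0]) house_frame();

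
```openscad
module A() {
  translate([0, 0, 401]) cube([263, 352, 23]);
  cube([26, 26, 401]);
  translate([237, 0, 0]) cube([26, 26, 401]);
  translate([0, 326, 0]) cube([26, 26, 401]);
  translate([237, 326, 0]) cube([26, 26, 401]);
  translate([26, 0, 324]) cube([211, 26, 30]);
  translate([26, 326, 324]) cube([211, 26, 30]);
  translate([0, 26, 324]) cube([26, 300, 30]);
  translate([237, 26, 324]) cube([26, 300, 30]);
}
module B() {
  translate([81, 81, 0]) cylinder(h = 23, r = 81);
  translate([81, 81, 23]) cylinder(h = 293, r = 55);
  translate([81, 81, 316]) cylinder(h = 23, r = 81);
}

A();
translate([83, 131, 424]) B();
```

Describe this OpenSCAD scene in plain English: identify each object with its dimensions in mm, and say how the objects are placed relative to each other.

A is a four-legged stool. The seat is a 263×352×23 mm slab whose top surface is at z = 424 mm; four square legs, each 26×26 mm in cross-section, run from the floor (z = 0) to the underside of the seat, each flush with a corner of the seat. Four stretchers, 26 mm wide and 30 mm tall, connect adjacent legs with their undersides at z = 324 mm, each running between the inner faces of the legs it joins and aligned with the legs' outer faces on the other axis.

B is a spool: two coaxial disc flanges of radius 81 mm and thickness 23 mm, joined by a core cylinder of radius 55 mm and height 293 mm. The lower flange rests on z = 0 and the three cylinders share a vertical axis.

The spool is on top of the stool.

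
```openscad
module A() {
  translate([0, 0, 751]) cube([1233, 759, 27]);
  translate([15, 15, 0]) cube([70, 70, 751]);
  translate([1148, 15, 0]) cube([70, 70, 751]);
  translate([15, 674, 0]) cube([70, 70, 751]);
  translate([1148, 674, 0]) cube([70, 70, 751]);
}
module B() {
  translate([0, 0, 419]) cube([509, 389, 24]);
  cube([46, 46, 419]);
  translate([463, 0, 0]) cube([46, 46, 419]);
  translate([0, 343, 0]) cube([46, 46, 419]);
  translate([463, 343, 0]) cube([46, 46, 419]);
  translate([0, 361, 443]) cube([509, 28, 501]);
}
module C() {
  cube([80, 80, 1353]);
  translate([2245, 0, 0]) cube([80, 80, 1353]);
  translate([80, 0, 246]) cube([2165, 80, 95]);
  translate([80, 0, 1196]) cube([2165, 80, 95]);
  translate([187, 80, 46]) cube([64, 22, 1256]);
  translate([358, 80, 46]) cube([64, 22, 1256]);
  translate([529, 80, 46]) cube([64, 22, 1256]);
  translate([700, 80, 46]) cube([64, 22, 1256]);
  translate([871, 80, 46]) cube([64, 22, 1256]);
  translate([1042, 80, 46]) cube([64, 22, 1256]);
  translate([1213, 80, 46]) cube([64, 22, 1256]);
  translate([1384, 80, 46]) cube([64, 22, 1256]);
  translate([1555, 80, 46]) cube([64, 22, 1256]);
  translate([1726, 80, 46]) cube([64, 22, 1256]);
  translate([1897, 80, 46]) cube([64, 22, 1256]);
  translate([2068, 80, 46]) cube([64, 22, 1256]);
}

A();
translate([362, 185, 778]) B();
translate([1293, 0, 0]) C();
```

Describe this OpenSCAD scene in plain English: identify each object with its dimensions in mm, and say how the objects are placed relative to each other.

A is a rectangular dining table. The top is 1233×759×27 mm with its upper surface at z = 778 mm. It stands on four 70×70 mm square legs, each inset 15 mm from the nearest pair of top edges, running from the floor to the underside of the top.

B is a chair. The seat is a 509×389×24 mm slab with its top at z = 443 mm, on four 46×46 mm corner legs (flush with the seat edges, standing on z = 0). A flat backrest 28 mm thick, 501 mm tall, spans the full seat width and rises from the seat top along its +y edge, rear face flush with the rear of the seat.

C is a fence section. Two 80×80 mm posts, 1353 mm tall, stand on the floor with a clear span of 2165 mm between their inner faces. Two horizontal rails of 80×95 mm section span the gap between the posts with their undersides at z = 246 mm and z = 1196 mm, flush with the posts' −y face. 12 pickets, each 64 mm wide, 22 mm thick and 1256 mm tall, are fixed to the +y face of the rails with their bottoms at z = 46 mm, evenly spaced across the span with equal gaps (rounded down to the nearest mm) at the −x end and between each pair — any rounding remainder accumulates at the +x end.

The chair is on top of the table, centred. The fence section is on the floor beside the table on its +x side.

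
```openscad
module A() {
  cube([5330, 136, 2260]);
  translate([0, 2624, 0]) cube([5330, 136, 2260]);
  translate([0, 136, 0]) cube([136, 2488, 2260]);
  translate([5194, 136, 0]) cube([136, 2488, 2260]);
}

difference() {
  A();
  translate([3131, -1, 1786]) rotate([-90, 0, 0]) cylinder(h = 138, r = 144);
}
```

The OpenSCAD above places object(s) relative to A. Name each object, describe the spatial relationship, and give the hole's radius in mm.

A is a house frame. The house frame has a circular hole through its front wall. The hole's radius is 144 mm.

The subtracted cylinder has r = 144 mm.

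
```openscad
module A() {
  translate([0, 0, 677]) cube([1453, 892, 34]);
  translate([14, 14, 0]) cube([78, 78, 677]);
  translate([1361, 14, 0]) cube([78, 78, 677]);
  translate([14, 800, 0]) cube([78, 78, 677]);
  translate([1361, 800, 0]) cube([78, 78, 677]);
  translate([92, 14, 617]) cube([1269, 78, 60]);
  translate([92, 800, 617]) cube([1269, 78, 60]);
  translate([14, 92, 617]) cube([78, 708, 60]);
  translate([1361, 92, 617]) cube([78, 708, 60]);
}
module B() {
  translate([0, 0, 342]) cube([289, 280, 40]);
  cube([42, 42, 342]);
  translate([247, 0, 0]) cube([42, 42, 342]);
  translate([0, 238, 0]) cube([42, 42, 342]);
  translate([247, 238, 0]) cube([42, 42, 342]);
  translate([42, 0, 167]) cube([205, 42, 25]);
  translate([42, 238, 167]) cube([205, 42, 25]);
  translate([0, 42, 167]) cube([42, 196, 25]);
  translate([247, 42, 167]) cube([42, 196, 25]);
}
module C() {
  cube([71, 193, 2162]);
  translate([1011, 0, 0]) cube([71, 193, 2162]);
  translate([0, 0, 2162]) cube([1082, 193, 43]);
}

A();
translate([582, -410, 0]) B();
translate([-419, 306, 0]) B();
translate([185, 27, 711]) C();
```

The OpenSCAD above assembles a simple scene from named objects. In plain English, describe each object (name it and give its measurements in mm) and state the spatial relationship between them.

A is a table: top 1453 mm (x) × 892 mm (y), 34 mm thick, upper face at z = 711 mm, on four 78×78 mm square legs, each inset 14 mm from the nearest pair of top edges, running from z = 0 to the bottom of the top. Four apron rails, 78 mm thick and 60 mm tall, run between adjacent legs with their top edges flush with the underside of the top and their outer faces flush with the legs' outer faces.

B is a four-legged stool. The seat is a 289×280×40 mm slab whose top surface is at z = 382 mm; four square legs, each 42×42 mm in cross-section, run from the floor (z = 0) to the underside of the seat, each flush with a corner of the seat. Four stretchers, 42 mm wide and 25 mm tall, connect adjacent legs with their undersides at z = 167 mm, each running between the inner faces of the legs it joins and aligned with the legs' outer faces on the other axis.

C is a door frame. The clear opening is 940 mm wide and 2162 mm high. Two 71 mm wide jambs, 193 mm deep, stand either side of the opening from the floor to the top of the opening. A 43 mm thick head sits across the top of both jambs, spanning the full outside width of the frame.

Two stools sit around the table at the −y, −x sides. The door frame is on top of the table.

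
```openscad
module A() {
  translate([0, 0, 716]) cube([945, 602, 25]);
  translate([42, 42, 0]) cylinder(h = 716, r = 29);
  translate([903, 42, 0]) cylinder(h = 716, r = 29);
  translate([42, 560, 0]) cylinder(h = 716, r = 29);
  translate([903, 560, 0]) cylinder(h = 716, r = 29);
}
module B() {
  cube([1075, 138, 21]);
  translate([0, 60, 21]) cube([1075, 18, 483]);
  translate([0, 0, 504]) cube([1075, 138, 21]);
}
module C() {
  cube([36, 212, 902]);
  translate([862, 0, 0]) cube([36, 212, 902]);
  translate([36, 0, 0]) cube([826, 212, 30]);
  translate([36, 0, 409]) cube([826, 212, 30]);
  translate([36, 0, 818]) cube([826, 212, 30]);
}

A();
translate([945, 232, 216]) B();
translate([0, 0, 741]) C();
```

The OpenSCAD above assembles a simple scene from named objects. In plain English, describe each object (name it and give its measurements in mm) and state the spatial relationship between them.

A is a table with a 945×602 mm rectangular top, 25 mm thick, top surface at z = 741 mm, supported by four round legs of 58 mm diameter, each leg's bounding box inset 13 mm from the nearest pair of top edges, running from the floor.

B is an I-beam lying along x, 1075 mm long. Overall section height 525 mm. Two flanges 138 mm wide (y) and 21 mm thick, one on the floor and one at the top; a web 18 mm thick runs between them, centred on the flange width.

C is an open bookshelf. Two side panels, each 36 mm thick, 212 mm deep and 902 mm tall, stand 898 mm apart (outside-to-outside). Between them sit 3 shelves, each 30 mm thick and 212 mm deep, spanning the full gap between the sides. The bottom shelf rests on the floor (its underside at z = 0) and the clear gap between one shelf's top and the next shelf's underside is 379 mm.

The I-beam is beside the table with their tops flush at z = 741. The bookshelf is on top of the table.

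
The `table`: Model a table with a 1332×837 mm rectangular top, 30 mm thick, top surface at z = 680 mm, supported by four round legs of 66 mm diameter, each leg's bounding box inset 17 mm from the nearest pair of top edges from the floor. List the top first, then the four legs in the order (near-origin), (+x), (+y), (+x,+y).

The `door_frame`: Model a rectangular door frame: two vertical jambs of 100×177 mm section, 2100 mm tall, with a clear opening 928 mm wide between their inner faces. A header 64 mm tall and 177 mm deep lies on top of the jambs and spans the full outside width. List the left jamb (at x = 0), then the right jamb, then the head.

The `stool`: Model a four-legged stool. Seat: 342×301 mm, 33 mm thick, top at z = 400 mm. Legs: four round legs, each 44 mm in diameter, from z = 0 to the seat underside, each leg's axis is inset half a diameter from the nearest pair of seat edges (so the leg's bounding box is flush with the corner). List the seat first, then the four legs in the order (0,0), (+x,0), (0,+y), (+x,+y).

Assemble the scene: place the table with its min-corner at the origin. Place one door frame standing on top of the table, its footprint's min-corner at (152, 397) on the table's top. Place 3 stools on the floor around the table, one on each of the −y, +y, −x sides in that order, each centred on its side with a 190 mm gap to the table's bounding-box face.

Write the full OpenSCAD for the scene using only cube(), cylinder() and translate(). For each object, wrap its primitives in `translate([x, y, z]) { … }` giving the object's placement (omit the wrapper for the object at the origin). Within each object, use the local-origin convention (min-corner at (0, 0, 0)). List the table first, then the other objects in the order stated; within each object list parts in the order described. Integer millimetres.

translate([0, 0, 650]) cube([1332, 837, 30]);
translate([50, 50, 0]) cylinder(h = 650, r = 33);
translate([1282, 50, 0]) cylinder(h = 650, r = 33);
translate([50, 787, 0]) cylinder(h = 650, r = 33);
translate([1282, 787, 0]) cylinder(h = 650, r = 33);
translate([152, 397, 680]) {
  cube([100, 177, 2100]);
  translate([1028, 0, 0]) cube([100, 177, 2100]);
  translate([0, 0, 2100]) cube([1128, 177, 64]);
}
translate([495, -491, 0]) {
  translate([0, 0, 367]) cube([342, 301, 33]);
  translate([22, 22, 0]) cylinder(h = 367, r = 22);
  translate([320, 22, 0]) cylinder(h = 367, r = 22);
  translate([22, 279, 0]) cylinder(h = 367, r = 22);
  translate([320, 279, 0]) cylinder(h = 367, r = 22);
}
translate([495, 1027, 0]) {
  translate([0, 0, 367]) cube([342, 301, 33]);
  translate([22, 22, 0]) cylinder(h = 367, r = 22);
  translate([320, 22, 0]) cylinder(h = 367, r = 22);
  translate([22, 279, 0]) cylinder(h = 367, r = 22);
  translate([320, 279, 0]) cylinder(h = 367, r = 22);
}
translate([-532, 268, 0]) {
  translate([0, 0, 367]) cube([342, 301, 33]);
  translate([22, 22, 0]) cylinder(h = 367, r = 22);
  translate([320, 22, 0]) cylinder(h = 367, r = 22);
  translate([22, 279, 0]) cylinder(h = 367, r = 22);
  translate([320, 279, 0]) cylinder(h = 367, r = 22);
}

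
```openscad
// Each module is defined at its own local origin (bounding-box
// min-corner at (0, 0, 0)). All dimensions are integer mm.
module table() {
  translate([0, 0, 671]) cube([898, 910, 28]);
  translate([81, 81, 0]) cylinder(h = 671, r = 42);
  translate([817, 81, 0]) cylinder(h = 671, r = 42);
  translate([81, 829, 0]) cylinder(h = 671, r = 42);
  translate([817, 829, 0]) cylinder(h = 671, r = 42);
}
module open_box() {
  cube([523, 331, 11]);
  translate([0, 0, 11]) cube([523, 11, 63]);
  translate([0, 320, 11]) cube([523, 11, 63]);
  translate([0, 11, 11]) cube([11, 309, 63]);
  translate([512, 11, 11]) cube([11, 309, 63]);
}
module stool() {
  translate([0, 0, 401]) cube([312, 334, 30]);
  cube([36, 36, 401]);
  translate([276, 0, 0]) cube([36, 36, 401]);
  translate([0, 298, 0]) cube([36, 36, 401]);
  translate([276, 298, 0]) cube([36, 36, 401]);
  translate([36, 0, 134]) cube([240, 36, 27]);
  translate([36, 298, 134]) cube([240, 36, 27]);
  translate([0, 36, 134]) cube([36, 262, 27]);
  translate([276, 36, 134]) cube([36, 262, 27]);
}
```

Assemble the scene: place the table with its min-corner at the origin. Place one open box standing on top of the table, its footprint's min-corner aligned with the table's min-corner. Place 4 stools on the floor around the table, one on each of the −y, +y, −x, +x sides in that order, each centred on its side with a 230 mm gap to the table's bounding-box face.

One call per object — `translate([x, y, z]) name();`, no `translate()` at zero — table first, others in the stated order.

table();
translate([0, 0, 699]) open_box();
translate([293, -564, 0]) stool();
translate([293, 1140, 0]) stool();
translate([-542, 288, 0]) stool();
translate([1128, 288, 0]) stool();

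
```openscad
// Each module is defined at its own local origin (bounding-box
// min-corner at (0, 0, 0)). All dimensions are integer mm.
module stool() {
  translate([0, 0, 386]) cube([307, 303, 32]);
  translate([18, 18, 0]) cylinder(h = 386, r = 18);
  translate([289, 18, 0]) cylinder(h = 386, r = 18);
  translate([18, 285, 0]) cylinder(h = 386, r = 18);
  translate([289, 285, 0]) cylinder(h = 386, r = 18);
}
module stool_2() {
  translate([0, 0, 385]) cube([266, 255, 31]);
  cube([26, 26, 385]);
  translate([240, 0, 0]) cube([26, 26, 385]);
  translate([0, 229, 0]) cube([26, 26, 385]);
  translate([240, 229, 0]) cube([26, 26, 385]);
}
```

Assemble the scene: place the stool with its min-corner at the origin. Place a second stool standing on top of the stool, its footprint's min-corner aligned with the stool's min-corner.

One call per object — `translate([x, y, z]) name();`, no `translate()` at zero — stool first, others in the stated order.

stool();
translate([0, 0, 418]) stool_2();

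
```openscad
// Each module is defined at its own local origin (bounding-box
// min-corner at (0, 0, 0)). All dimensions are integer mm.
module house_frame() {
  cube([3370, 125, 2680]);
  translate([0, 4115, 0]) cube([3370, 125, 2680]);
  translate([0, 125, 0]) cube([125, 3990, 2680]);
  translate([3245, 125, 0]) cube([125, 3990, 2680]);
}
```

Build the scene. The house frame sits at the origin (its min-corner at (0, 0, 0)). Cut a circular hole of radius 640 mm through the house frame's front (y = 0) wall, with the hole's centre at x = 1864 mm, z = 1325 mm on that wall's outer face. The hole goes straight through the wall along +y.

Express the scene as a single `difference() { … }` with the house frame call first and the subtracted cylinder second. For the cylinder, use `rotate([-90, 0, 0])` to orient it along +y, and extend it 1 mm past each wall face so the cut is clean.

difference() {
  house_frame();
  translate([1864, -1, 1325]) rotate([-90, 0, 0]) cylinder(h = 127, r = 640);
}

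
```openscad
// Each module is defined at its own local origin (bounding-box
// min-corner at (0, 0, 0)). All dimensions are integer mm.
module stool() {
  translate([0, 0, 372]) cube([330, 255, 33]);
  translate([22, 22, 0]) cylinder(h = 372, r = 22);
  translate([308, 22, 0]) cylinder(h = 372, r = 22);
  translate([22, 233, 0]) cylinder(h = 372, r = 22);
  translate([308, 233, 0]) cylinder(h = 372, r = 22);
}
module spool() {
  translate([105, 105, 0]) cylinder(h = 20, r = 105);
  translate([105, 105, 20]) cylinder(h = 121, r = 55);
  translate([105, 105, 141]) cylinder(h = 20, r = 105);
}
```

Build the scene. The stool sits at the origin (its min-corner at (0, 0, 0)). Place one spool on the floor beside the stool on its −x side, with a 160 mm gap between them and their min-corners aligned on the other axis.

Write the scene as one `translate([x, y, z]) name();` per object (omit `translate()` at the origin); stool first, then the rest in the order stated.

stool();
translate([-370, 0, 0]) spool();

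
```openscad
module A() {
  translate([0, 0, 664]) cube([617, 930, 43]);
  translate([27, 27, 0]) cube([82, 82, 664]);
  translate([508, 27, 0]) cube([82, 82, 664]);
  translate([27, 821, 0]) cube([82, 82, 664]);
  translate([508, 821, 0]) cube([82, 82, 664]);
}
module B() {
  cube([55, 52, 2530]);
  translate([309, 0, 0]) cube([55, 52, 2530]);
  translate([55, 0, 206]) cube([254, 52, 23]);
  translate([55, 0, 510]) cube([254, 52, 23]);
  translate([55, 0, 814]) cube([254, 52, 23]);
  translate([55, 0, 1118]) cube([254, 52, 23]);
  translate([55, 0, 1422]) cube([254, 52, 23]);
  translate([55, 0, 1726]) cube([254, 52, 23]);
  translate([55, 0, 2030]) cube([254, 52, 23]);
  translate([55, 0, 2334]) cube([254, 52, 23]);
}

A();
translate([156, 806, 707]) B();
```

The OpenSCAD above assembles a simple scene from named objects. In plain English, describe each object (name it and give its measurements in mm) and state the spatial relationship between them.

A is a table: top 617 mm (x) × 930 mm (y), 43 mm thick, upper face at z = 707 mm, on four 82×82 mm square legs, each inset 27 mm from the nearest pair of top edges, running from z = 0 to the bottom of the top.

B is a straight ladder. Two 55×52 mm vertical rails, 2530 mm tall, stand 364 mm apart (outside-to-outside) with their front faces coplanar on the −y side. 8 rungs, each 52 mm deep and 23 mm tall, span between the inner faces of the rails, front faces flush with the rails. The lowest rung's underside is at z = 206 mm and rungs are spaced 304 mm apart (underside to underside).

The ladder is on top of the table.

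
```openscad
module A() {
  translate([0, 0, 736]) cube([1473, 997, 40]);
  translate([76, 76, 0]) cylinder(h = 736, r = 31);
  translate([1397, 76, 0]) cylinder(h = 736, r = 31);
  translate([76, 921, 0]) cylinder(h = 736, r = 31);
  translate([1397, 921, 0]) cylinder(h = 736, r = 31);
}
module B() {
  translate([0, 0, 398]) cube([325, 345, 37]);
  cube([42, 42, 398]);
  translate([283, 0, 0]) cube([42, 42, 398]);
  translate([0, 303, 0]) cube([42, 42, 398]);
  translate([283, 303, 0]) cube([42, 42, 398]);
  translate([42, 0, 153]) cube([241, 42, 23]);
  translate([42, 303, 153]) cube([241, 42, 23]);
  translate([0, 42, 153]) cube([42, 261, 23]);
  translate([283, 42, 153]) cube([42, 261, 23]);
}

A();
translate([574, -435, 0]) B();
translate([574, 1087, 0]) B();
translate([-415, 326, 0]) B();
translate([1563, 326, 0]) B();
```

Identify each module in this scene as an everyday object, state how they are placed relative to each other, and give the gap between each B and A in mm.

Each stool's nearest face is 90 mm from the table's bounding box.

A is a table. B is a stool. Four stools sit around the table at the −y, +y, −x, +x sides. The gap between each stool and the table is 90 mm.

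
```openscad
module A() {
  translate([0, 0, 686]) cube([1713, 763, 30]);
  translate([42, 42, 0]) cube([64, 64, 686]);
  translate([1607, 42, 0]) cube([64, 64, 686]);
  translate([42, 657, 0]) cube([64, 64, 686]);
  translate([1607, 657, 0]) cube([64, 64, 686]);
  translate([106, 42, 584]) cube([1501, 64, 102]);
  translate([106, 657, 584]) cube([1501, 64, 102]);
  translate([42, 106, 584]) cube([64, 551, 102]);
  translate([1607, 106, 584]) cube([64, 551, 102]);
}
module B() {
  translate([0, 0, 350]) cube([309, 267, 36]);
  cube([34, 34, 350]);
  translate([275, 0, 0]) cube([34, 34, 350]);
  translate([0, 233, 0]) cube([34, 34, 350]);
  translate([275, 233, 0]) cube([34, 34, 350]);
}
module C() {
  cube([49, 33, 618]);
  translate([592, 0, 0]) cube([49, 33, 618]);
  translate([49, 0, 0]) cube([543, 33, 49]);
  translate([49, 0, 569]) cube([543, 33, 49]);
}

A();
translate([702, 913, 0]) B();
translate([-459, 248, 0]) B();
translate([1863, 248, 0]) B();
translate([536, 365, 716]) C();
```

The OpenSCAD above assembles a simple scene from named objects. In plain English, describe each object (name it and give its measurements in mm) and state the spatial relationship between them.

A is a table: top 1713 mm (x) × 763 mm (y), 30 mm thick, upper face at z = 716 mm, on four 64×64 mm square legs, each inset 42 mm from the nearest pair of top edges, running from z = 0 to the bottom of the top. Four apron rails, 64 mm thick and 102 mm tall, run between adjacent legs with their top edges flush with the underside of the top and their outer faces flush with the legs' outer faces.

B is a four-legged stool. The seat is a 309×267×36 mm slab whose top surface is at z = 386 mm; four square legs, each 34×34 mm in cross-section, run from the floor (z = 0) to the underside of the seat, each flush with a corner of the seat.

C is a picture frame with a 543×520 mm rectangular opening (x by z) and a uniform 49 mm border on every side. Frame depth is 33 mm along y. It is built from two vertical stiles running the full outside height and two horizontal rails spanning the gap between the stiles.

Three stools sit around the table at the +y, −x, +x sides. The picture frame is on top of the table, centred.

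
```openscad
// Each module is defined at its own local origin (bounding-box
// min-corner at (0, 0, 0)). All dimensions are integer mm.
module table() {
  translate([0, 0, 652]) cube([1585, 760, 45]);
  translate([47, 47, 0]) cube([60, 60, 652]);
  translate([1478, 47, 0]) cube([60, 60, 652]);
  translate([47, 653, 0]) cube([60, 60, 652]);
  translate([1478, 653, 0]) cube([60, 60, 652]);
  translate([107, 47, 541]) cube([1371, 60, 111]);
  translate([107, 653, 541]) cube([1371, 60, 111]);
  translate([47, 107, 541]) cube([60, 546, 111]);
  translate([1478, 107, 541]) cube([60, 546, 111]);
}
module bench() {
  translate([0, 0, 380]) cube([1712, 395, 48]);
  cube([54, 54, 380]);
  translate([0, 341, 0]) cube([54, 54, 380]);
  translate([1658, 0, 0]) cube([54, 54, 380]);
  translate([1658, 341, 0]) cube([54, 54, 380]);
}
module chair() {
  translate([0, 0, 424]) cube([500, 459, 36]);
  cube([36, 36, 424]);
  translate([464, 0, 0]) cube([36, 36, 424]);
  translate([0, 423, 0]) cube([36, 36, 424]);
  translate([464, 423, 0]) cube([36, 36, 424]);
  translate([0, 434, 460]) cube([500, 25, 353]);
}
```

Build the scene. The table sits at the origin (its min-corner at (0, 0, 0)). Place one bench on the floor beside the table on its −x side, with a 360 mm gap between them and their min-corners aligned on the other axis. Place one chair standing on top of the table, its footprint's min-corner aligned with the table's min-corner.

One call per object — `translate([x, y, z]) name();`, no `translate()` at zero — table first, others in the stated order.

table();
translate([-2072, 0, 0]) bench();
translate([0, 0, 697]) chair();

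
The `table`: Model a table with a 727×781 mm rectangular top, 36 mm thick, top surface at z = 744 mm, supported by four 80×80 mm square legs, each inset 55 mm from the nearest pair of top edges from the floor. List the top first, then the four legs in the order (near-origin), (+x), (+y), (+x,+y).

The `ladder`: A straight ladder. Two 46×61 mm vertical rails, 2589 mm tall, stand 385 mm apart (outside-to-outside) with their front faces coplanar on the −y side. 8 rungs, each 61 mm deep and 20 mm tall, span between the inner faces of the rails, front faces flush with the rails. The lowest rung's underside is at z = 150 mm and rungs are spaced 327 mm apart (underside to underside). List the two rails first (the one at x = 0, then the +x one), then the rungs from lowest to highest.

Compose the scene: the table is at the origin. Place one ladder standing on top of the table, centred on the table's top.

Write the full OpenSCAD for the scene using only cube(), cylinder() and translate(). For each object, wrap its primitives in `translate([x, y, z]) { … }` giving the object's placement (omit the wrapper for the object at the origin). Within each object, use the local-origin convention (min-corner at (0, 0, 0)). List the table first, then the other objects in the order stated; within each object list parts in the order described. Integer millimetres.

translate([0, 0, 708]) cube([727, 781, 36]);
translate([55, 55, 0]) cube([80, 80, 708]);
translate([592, 55, 0]) cube([80, 80, 708]);
translate([55, 646, 0]) cube([80, 80, 708]);
translate([592, 646, 0]) cube([80, 80, 708]);
translate([171, 360, 744]) {
  cube([46, 61, 2589]);
  translate([339, 0, 0]) cube([46, 61, 2589]);
  translate([46, 0, 150]) cube([293, 61, 20]);
  translate([46, 0, 477]) cube([293, 61, 20]);
  translate([46, 0, 804]) cube([293, 61, 20]);
  translate([46, 0, 1131]) cube([293, 61, 20]);
  translate([46, 0, 1458]) cube([293, 61, 20]);
  translate([46, 0, 1785]) cube([293, 61, 20]);
  translate([46, 0, 2112]) cube([293, 61, 20]);
  translate([46, 0, 2439]) cube([293, 61, 20]);
}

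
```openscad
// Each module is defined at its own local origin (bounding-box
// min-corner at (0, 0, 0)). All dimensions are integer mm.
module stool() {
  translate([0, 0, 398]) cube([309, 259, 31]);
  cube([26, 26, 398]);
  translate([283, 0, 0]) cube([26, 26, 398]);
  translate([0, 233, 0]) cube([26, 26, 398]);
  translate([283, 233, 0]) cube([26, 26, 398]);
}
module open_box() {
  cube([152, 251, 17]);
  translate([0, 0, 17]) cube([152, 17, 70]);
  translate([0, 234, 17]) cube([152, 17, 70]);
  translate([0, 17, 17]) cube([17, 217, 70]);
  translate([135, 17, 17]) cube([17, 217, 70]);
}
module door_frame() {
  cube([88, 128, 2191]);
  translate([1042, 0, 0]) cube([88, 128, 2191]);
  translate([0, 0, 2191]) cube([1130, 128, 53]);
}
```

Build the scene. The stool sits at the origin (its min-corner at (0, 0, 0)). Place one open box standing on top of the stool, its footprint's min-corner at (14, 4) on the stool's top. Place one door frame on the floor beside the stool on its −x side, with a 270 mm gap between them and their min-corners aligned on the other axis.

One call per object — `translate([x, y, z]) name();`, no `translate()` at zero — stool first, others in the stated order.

stool();
translate([14, 4, 429]) open_box();
translate([-1400, 0, 0]) door_frame();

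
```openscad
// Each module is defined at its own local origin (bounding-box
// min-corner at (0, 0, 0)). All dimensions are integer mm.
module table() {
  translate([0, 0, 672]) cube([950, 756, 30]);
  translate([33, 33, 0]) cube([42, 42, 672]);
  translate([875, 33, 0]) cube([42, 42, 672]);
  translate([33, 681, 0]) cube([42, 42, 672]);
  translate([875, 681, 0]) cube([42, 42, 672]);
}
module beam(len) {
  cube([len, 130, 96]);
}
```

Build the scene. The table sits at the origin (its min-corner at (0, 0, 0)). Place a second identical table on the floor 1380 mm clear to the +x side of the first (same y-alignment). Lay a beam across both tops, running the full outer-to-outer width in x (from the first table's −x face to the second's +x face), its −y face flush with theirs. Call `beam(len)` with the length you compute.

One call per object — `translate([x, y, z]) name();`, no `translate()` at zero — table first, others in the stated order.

table();
translate([2330, 0, 0]) table();
translate([0, 0, 702]) beam(3280);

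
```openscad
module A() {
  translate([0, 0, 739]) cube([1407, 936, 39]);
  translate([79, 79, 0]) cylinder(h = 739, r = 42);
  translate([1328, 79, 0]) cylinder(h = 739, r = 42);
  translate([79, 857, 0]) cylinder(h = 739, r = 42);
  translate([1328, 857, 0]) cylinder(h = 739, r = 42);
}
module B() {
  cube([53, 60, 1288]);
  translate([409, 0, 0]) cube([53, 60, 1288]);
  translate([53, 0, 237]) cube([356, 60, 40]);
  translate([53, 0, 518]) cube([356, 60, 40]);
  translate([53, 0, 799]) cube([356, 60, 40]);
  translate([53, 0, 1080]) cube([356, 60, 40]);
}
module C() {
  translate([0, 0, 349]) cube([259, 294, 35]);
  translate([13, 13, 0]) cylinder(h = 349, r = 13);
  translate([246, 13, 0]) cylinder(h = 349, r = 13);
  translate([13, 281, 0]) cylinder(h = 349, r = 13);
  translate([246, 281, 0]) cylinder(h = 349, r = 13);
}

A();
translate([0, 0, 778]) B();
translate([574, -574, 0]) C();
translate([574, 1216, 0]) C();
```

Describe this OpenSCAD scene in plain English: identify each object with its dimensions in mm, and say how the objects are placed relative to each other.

A is a table with a 1407×936 mm rectangular top, 39 mm thick, top surface at z = 778 mm, supported by four round legs of 84 mm diameter, each leg's bounding box inset 37 mm from the nearest pair of top edges, running from the floor.

B is a wooden ladder with two side rails of 53×60 mm section and 1288 mm height, set 462 mm apart overall. Between them run 4 rectangular rungs (60 mm deep, 40 mm thick), front faces flush with the rails' −y face. The bottom of the first rung is 237 mm above the floor and each subsequent rung is 281 mm higher than the one below.

C is a four-legged stool. The seat is a 259×294×35 mm slab whose top surface is at z = 384 mm; four round legs, each 26 mm in diameter, run from the floor (z = 0) to the underside of the seat, each leg's axis is inset half a diameter from the nearest pair of seat edges (so the leg's bounding box is flush with the corner).

The ladder is on top of the table. Two stools sit around the table at the −y, +y sides.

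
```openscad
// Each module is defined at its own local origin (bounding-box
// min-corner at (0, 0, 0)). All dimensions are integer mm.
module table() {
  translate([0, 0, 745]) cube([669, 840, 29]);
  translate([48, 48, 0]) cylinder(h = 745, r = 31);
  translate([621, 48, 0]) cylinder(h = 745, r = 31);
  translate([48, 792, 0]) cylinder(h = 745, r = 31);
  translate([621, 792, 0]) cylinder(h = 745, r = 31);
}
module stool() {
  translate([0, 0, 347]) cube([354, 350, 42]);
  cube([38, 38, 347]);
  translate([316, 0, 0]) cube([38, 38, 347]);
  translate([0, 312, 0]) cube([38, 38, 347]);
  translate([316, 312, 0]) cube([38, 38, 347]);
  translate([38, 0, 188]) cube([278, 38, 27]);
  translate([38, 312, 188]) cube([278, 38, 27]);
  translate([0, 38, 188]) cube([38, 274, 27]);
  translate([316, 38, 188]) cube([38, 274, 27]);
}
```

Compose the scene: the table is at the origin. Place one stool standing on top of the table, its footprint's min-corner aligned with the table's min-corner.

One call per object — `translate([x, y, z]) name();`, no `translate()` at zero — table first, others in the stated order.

table();
translate([0, 0, 774]) stool();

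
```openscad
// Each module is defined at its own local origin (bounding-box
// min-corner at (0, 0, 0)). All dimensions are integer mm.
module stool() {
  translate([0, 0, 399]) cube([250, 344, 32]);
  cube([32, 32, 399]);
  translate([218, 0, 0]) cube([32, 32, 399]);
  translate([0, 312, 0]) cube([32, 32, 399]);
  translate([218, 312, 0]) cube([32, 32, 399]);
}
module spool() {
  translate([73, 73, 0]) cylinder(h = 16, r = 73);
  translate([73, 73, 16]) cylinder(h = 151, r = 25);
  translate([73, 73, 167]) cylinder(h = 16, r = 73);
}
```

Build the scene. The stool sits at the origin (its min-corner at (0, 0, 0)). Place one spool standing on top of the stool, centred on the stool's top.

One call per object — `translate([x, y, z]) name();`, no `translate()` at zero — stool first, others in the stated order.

stool();
translate([52, 99, 431]) spool();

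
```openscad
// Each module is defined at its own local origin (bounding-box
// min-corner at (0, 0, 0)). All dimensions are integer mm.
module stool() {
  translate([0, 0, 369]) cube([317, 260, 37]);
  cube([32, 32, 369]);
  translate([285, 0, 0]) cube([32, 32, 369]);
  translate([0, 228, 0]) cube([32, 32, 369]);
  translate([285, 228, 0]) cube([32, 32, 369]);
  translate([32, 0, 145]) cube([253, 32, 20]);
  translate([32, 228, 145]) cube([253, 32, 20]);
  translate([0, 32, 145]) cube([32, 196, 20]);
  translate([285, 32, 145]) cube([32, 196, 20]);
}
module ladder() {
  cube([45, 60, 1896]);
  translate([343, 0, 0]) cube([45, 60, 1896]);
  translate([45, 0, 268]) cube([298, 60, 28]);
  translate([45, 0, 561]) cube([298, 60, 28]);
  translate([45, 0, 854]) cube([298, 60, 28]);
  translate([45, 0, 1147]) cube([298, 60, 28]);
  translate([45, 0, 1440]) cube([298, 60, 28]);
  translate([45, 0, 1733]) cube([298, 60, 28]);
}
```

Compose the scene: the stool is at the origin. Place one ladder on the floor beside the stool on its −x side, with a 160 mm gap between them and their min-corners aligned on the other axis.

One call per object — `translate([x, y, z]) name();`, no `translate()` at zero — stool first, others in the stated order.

stool();
translate([-548, 0, 0]) ladder();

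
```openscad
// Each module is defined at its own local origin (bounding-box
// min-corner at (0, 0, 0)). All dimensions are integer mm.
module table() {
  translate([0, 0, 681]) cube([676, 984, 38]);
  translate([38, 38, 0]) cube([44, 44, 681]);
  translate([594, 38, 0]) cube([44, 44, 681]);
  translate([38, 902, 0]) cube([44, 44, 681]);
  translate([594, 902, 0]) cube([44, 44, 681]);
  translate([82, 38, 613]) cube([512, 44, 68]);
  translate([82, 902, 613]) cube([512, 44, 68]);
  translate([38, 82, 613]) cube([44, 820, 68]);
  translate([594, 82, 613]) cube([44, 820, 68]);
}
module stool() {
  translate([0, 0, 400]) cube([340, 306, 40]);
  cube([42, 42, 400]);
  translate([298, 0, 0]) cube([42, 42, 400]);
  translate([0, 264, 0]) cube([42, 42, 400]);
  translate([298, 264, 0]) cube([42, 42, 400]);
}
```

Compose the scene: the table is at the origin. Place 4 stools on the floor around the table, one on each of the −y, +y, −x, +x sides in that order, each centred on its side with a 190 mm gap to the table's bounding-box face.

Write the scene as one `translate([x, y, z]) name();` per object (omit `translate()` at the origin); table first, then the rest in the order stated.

table();
translate([168, -496, 0]) stool();
translate([168, 1174, 0]) stool();
translate([-530, 339, 0]) stool();
translate([866, 339, 0]) stool();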